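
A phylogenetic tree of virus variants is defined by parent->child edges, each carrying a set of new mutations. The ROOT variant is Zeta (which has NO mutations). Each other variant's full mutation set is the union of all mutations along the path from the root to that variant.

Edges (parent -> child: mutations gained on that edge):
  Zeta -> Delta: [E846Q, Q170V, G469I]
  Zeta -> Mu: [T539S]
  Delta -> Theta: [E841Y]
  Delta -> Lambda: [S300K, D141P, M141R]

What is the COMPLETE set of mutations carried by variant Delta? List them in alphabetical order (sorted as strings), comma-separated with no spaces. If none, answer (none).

At Zeta: gained [] -> total []
At Delta: gained ['E846Q', 'Q170V', 'G469I'] -> total ['E846Q', 'G469I', 'Q170V']

Answer: E846Q,G469I,Q170V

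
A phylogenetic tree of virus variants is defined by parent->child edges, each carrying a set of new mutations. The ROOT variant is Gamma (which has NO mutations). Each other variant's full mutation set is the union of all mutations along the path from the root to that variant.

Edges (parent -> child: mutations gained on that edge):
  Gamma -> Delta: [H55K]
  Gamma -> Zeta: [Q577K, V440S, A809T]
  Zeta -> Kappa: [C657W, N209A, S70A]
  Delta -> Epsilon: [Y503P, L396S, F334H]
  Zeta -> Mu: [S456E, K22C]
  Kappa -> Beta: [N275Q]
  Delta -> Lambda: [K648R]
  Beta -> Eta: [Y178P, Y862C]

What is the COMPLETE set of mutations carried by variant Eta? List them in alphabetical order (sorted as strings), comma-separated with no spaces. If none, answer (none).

Answer: A809T,C657W,N209A,N275Q,Q577K,S70A,V440S,Y178P,Y862C

Derivation:
At Gamma: gained [] -> total []
At Zeta: gained ['Q577K', 'V440S', 'A809T'] -> total ['A809T', 'Q577K', 'V440S']
At Kappa: gained ['C657W', 'N209A', 'S70A'] -> total ['A809T', 'C657W', 'N209A', 'Q577K', 'S70A', 'V440S']
At Beta: gained ['N275Q'] -> total ['A809T', 'C657W', 'N209A', 'N275Q', 'Q577K', 'S70A', 'V440S']
At Eta: gained ['Y178P', 'Y862C'] -> total ['A809T', 'C657W', 'N209A', 'N275Q', 'Q577K', 'S70A', 'V440S', 'Y178P', 'Y862C']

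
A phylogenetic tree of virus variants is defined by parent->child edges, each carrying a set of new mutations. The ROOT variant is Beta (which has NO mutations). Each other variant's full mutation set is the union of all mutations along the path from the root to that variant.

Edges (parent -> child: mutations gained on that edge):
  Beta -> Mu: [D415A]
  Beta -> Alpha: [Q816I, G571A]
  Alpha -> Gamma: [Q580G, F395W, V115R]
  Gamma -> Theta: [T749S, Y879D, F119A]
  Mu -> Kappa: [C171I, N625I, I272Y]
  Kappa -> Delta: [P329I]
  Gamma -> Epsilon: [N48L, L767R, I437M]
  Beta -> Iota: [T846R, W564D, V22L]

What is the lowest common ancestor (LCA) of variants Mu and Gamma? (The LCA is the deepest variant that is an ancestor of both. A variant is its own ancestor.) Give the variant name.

Path from root to Mu: Beta -> Mu
  ancestors of Mu: {Beta, Mu}
Path from root to Gamma: Beta -> Alpha -> Gamma
  ancestors of Gamma: {Beta, Alpha, Gamma}
Common ancestors: {Beta}
Walk up from Gamma: Gamma (not in ancestors of Mu), Alpha (not in ancestors of Mu), Beta (in ancestors of Mu)
Deepest common ancestor (LCA) = Beta

Answer: Beta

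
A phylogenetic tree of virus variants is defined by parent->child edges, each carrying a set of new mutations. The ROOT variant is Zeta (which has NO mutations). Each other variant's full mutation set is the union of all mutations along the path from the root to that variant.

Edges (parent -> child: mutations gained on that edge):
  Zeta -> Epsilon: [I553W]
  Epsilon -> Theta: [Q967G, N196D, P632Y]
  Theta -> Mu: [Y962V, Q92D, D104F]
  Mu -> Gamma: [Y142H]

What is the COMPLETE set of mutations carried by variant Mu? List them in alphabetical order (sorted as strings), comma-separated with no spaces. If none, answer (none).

At Zeta: gained [] -> total []
At Epsilon: gained ['I553W'] -> total ['I553W']
At Theta: gained ['Q967G', 'N196D', 'P632Y'] -> total ['I553W', 'N196D', 'P632Y', 'Q967G']
At Mu: gained ['Y962V', 'Q92D', 'D104F'] -> total ['D104F', 'I553W', 'N196D', 'P632Y', 'Q92D', 'Q967G', 'Y962V']

Answer: D104F,I553W,N196D,P632Y,Q92D,Q967G,Y962V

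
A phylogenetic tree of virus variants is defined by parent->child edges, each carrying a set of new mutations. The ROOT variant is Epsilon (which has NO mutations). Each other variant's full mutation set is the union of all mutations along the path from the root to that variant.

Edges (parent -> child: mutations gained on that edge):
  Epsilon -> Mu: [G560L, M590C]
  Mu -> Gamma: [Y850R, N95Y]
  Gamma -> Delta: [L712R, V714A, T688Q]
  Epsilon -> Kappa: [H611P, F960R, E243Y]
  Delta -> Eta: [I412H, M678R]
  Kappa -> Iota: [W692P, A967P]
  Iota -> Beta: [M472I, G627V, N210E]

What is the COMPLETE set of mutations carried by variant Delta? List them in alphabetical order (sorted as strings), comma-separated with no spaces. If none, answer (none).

At Epsilon: gained [] -> total []
At Mu: gained ['G560L', 'M590C'] -> total ['G560L', 'M590C']
At Gamma: gained ['Y850R', 'N95Y'] -> total ['G560L', 'M590C', 'N95Y', 'Y850R']
At Delta: gained ['L712R', 'V714A', 'T688Q'] -> total ['G560L', 'L712R', 'M590C', 'N95Y', 'T688Q', 'V714A', 'Y850R']

Answer: G560L,L712R,M590C,N95Y,T688Q,V714A,Y850R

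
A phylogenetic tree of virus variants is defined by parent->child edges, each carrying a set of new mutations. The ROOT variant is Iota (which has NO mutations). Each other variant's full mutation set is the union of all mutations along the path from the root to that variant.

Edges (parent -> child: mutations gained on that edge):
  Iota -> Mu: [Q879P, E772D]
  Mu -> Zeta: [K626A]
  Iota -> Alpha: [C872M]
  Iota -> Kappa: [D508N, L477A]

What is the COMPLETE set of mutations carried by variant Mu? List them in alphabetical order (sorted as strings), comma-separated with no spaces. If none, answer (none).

Answer: E772D,Q879P

Derivation:
At Iota: gained [] -> total []
At Mu: gained ['Q879P', 'E772D'] -> total ['E772D', 'Q879P']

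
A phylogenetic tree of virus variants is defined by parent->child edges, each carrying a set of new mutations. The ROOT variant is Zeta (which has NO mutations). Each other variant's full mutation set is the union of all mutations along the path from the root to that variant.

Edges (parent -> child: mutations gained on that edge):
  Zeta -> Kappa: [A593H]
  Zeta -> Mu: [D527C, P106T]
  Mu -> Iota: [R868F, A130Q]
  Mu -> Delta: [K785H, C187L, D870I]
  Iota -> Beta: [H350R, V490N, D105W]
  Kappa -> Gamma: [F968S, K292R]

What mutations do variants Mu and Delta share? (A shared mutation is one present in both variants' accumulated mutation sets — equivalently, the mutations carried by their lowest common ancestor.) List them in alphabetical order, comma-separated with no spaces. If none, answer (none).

Answer: D527C,P106T

Derivation:
Accumulating mutations along path to Mu:
  At Zeta: gained [] -> total []
  At Mu: gained ['D527C', 'P106T'] -> total ['D527C', 'P106T']
Mutations(Mu) = ['D527C', 'P106T']
Accumulating mutations along path to Delta:
  At Zeta: gained [] -> total []
  At Mu: gained ['D527C', 'P106T'] -> total ['D527C', 'P106T']
  At Delta: gained ['K785H', 'C187L', 'D870I'] -> total ['C187L', 'D527C', 'D870I', 'K785H', 'P106T']
Mutations(Delta) = ['C187L', 'D527C', 'D870I', 'K785H', 'P106T']
Intersection: ['D527C', 'P106T'] ∩ ['C187L', 'D527C', 'D870I', 'K785H', 'P106T'] = ['D527C', 'P106T']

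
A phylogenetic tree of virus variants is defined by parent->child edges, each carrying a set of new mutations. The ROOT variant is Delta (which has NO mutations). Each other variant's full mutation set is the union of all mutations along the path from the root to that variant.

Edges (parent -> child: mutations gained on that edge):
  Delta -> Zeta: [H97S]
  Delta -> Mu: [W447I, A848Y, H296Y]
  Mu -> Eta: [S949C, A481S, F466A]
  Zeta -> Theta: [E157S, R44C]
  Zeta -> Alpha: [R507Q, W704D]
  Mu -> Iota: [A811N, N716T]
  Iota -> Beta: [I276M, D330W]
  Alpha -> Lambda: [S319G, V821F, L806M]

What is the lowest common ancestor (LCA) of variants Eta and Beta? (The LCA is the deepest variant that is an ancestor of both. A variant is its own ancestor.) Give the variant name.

Path from root to Eta: Delta -> Mu -> Eta
  ancestors of Eta: {Delta, Mu, Eta}
Path from root to Beta: Delta -> Mu -> Iota -> Beta
  ancestors of Beta: {Delta, Mu, Iota, Beta}
Common ancestors: {Delta, Mu}
Walk up from Beta: Beta (not in ancestors of Eta), Iota (not in ancestors of Eta), Mu (in ancestors of Eta), Delta (in ancestors of Eta)
Deepest common ancestor (LCA) = Mu

Answer: Mu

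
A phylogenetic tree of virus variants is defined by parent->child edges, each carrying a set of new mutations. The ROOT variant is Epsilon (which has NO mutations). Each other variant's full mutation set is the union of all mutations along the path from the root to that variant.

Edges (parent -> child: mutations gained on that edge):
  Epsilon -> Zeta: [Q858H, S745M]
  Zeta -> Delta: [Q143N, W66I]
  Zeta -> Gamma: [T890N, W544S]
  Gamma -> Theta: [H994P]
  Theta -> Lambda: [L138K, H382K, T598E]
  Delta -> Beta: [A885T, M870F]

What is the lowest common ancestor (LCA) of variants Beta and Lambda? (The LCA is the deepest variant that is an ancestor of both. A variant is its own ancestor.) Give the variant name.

Path from root to Beta: Epsilon -> Zeta -> Delta -> Beta
  ancestors of Beta: {Epsilon, Zeta, Delta, Beta}
Path from root to Lambda: Epsilon -> Zeta -> Gamma -> Theta -> Lambda
  ancestors of Lambda: {Epsilon, Zeta, Gamma, Theta, Lambda}
Common ancestors: {Epsilon, Zeta}
Walk up from Lambda: Lambda (not in ancestors of Beta), Theta (not in ancestors of Beta), Gamma (not in ancestors of Beta), Zeta (in ancestors of Beta), Epsilon (in ancestors of Beta)
Deepest common ancestor (LCA) = Zeta

Answer: Zeta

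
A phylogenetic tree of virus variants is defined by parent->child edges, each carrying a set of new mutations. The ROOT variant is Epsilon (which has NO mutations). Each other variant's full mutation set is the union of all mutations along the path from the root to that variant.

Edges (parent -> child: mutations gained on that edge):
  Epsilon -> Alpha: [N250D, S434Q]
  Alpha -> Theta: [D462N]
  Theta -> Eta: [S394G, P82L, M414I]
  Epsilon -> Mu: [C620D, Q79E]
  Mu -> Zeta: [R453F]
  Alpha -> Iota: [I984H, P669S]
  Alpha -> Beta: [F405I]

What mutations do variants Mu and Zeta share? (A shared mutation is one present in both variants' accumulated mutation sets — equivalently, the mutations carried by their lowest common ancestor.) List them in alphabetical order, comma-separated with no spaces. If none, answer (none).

Answer: C620D,Q79E

Derivation:
Accumulating mutations along path to Mu:
  At Epsilon: gained [] -> total []
  At Mu: gained ['C620D', 'Q79E'] -> total ['C620D', 'Q79E']
Mutations(Mu) = ['C620D', 'Q79E']
Accumulating mutations along path to Zeta:
  At Epsilon: gained [] -> total []
  At Mu: gained ['C620D', 'Q79E'] -> total ['C620D', 'Q79E']
  At Zeta: gained ['R453F'] -> total ['C620D', 'Q79E', 'R453F']
Mutations(Zeta) = ['C620D', 'Q79E', 'R453F']
Intersection: ['C620D', 'Q79E'] ∩ ['C620D', 'Q79E', 'R453F'] = ['C620D', 'Q79E']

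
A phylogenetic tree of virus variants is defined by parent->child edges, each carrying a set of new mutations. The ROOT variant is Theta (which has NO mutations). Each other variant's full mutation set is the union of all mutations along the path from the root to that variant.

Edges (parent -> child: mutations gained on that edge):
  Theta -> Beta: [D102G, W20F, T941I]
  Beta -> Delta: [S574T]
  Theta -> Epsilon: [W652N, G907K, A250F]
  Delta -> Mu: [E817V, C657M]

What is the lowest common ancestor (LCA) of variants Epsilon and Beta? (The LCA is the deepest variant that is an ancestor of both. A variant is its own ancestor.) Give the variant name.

Path from root to Epsilon: Theta -> Epsilon
  ancestors of Epsilon: {Theta, Epsilon}
Path from root to Beta: Theta -> Beta
  ancestors of Beta: {Theta, Beta}
Common ancestors: {Theta}
Walk up from Beta: Beta (not in ancestors of Epsilon), Theta (in ancestors of Epsilon)
Deepest common ancestor (LCA) = Theta

Answer: Theta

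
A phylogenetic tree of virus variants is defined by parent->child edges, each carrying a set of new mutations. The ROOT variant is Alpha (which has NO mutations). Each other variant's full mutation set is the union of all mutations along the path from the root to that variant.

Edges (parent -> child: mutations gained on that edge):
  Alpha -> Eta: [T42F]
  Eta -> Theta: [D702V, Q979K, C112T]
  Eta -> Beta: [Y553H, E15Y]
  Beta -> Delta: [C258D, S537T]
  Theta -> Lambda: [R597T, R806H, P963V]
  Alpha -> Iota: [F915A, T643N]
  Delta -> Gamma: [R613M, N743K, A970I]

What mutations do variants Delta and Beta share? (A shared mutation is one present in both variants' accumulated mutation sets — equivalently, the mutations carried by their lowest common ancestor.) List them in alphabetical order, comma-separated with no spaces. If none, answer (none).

Answer: E15Y,T42F,Y553H

Derivation:
Accumulating mutations along path to Delta:
  At Alpha: gained [] -> total []
  At Eta: gained ['T42F'] -> total ['T42F']
  At Beta: gained ['Y553H', 'E15Y'] -> total ['E15Y', 'T42F', 'Y553H']
  At Delta: gained ['C258D', 'S537T'] -> total ['C258D', 'E15Y', 'S537T', 'T42F', 'Y553H']
Mutations(Delta) = ['C258D', 'E15Y', 'S537T', 'T42F', 'Y553H']
Accumulating mutations along path to Beta:
  At Alpha: gained [] -> total []
  At Eta: gained ['T42F'] -> total ['T42F']
  At Beta: gained ['Y553H', 'E15Y'] -> total ['E15Y', 'T42F', 'Y553H']
Mutations(Beta) = ['E15Y', 'T42F', 'Y553H']
Intersection: ['C258D', 'E15Y', 'S537T', 'T42F', 'Y553H'] ∩ ['E15Y', 'T42F', 'Y553H'] = ['E15Y', 'T42F', 'Y553H']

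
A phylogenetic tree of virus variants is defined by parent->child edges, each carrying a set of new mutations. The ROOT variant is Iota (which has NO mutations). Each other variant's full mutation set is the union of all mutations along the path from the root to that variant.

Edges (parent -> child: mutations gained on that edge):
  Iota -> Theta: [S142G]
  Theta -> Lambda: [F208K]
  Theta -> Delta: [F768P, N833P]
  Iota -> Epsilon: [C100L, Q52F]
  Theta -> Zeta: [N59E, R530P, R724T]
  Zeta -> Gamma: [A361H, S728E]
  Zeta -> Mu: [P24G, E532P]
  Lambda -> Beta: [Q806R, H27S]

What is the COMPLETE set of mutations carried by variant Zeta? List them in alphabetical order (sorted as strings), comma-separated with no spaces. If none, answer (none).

At Iota: gained [] -> total []
At Theta: gained ['S142G'] -> total ['S142G']
At Zeta: gained ['N59E', 'R530P', 'R724T'] -> total ['N59E', 'R530P', 'R724T', 'S142G']

Answer: N59E,R530P,R724T,S142G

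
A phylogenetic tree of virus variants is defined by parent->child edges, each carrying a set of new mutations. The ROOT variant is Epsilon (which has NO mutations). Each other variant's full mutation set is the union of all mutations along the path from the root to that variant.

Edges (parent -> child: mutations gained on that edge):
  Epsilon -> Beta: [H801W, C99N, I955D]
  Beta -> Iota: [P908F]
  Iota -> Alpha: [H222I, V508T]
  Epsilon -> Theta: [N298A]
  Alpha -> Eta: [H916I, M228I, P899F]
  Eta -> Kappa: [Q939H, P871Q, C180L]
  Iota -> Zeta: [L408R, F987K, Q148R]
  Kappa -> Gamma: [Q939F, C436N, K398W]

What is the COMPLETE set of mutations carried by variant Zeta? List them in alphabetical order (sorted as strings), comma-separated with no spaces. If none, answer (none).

At Epsilon: gained [] -> total []
At Beta: gained ['H801W', 'C99N', 'I955D'] -> total ['C99N', 'H801W', 'I955D']
At Iota: gained ['P908F'] -> total ['C99N', 'H801W', 'I955D', 'P908F']
At Zeta: gained ['L408R', 'F987K', 'Q148R'] -> total ['C99N', 'F987K', 'H801W', 'I955D', 'L408R', 'P908F', 'Q148R']

Answer: C99N,F987K,H801W,I955D,L408R,P908F,Q148R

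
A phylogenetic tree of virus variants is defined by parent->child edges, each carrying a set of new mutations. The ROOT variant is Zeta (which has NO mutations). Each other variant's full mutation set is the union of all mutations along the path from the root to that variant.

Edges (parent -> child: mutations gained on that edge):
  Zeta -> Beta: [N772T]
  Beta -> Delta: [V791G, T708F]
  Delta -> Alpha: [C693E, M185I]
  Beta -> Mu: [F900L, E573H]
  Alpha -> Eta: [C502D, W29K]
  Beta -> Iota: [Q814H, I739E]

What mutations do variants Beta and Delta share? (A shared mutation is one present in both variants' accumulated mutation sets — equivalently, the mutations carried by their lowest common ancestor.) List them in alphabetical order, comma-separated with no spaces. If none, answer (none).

Accumulating mutations along path to Beta:
  At Zeta: gained [] -> total []
  At Beta: gained ['N772T'] -> total ['N772T']
Mutations(Beta) = ['N772T']
Accumulating mutations along path to Delta:
  At Zeta: gained [] -> total []
  At Beta: gained ['N772T'] -> total ['N772T']
  At Delta: gained ['V791G', 'T708F'] -> total ['N772T', 'T708F', 'V791G']
Mutations(Delta) = ['N772T', 'T708F', 'V791G']
Intersection: ['N772T'] ∩ ['N772T', 'T708F', 'V791G'] = ['N772T']

Answer: N772T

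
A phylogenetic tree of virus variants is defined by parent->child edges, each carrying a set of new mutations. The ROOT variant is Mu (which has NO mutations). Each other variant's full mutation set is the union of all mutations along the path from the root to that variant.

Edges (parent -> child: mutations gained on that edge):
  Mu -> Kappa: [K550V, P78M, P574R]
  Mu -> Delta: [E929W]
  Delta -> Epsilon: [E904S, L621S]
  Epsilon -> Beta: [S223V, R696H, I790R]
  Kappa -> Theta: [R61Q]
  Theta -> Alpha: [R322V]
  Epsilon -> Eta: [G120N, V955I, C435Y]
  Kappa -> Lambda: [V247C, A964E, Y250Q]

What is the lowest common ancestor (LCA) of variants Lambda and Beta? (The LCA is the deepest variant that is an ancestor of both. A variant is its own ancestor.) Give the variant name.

Path from root to Lambda: Mu -> Kappa -> Lambda
  ancestors of Lambda: {Mu, Kappa, Lambda}
Path from root to Beta: Mu -> Delta -> Epsilon -> Beta
  ancestors of Beta: {Mu, Delta, Epsilon, Beta}
Common ancestors: {Mu}
Walk up from Beta: Beta (not in ancestors of Lambda), Epsilon (not in ancestors of Lambda), Delta (not in ancestors of Lambda), Mu (in ancestors of Lambda)
Deepest common ancestor (LCA) = Mu

Answer: Mu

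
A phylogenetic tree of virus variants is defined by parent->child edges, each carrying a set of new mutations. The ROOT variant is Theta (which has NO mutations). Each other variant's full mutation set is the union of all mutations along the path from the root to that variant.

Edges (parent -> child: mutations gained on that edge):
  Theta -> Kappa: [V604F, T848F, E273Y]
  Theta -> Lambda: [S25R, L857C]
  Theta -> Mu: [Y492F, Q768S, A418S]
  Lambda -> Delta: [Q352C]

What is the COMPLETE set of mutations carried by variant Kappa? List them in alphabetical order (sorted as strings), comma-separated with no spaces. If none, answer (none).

Answer: E273Y,T848F,V604F

Derivation:
At Theta: gained [] -> total []
At Kappa: gained ['V604F', 'T848F', 'E273Y'] -> total ['E273Y', 'T848F', 'V604F']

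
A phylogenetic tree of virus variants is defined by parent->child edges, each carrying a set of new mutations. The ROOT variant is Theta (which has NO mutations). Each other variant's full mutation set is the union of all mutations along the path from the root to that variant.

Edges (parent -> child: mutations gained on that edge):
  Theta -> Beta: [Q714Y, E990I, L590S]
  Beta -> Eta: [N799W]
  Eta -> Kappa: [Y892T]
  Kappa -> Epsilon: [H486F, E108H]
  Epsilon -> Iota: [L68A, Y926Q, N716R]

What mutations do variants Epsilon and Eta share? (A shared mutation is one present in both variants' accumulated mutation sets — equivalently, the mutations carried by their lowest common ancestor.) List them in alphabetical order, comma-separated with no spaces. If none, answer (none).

Accumulating mutations along path to Epsilon:
  At Theta: gained [] -> total []
  At Beta: gained ['Q714Y', 'E990I', 'L590S'] -> total ['E990I', 'L590S', 'Q714Y']
  At Eta: gained ['N799W'] -> total ['E990I', 'L590S', 'N799W', 'Q714Y']
  At Kappa: gained ['Y892T'] -> total ['E990I', 'L590S', 'N799W', 'Q714Y', 'Y892T']
  At Epsilon: gained ['H486F', 'E108H'] -> total ['E108H', 'E990I', 'H486F', 'L590S', 'N799W', 'Q714Y', 'Y892T']
Mutations(Epsilon) = ['E108H', 'E990I', 'H486F', 'L590S', 'N799W', 'Q714Y', 'Y892T']
Accumulating mutations along path to Eta:
  At Theta: gained [] -> total []
  At Beta: gained ['Q714Y', 'E990I', 'L590S'] -> total ['E990I', 'L590S', 'Q714Y']
  At Eta: gained ['N799W'] -> total ['E990I', 'L590S', 'N799W', 'Q714Y']
Mutations(Eta) = ['E990I', 'L590S', 'N799W', 'Q714Y']
Intersection: ['E108H', 'E990I', 'H486F', 'L590S', 'N799W', 'Q714Y', 'Y892T'] ∩ ['E990I', 'L590S', 'N799W', 'Q714Y'] = ['E990I', 'L590S', 'N799W', 'Q714Y']

Answer: E990I,L590S,N799W,Q714Y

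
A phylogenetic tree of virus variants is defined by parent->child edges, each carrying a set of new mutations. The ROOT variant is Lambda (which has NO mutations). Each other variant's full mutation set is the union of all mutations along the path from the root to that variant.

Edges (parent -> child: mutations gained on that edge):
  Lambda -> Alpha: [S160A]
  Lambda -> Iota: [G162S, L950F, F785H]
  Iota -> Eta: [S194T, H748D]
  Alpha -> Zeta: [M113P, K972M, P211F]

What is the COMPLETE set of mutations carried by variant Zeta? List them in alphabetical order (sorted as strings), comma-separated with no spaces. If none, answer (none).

At Lambda: gained [] -> total []
At Alpha: gained ['S160A'] -> total ['S160A']
At Zeta: gained ['M113P', 'K972M', 'P211F'] -> total ['K972M', 'M113P', 'P211F', 'S160A']

Answer: K972M,M113P,P211F,S160A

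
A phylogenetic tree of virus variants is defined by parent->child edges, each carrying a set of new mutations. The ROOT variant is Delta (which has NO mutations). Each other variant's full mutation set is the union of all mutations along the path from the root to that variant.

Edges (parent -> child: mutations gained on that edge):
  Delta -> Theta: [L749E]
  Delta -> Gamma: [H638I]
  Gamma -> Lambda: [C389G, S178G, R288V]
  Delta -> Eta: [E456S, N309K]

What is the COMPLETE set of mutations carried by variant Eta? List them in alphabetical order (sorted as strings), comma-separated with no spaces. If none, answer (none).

Answer: E456S,N309K

Derivation:
At Delta: gained [] -> total []
At Eta: gained ['E456S', 'N309K'] -> total ['E456S', 'N309K']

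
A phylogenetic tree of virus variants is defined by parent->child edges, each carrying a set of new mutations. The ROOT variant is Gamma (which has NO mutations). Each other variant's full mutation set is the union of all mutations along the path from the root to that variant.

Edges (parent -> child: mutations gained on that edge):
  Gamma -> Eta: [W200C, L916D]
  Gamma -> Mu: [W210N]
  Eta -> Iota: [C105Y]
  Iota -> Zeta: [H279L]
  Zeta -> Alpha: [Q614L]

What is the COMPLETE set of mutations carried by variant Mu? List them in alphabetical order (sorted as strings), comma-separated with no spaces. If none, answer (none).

Answer: W210N

Derivation:
At Gamma: gained [] -> total []
At Mu: gained ['W210N'] -> total ['W210N']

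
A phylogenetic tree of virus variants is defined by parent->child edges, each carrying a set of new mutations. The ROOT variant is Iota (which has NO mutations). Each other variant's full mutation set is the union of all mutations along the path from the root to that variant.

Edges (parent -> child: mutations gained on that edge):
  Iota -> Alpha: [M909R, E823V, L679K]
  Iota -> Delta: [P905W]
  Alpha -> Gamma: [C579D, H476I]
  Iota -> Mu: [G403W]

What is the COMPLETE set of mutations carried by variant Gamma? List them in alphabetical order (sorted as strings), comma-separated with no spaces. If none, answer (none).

Answer: C579D,E823V,H476I,L679K,M909R

Derivation:
At Iota: gained [] -> total []
At Alpha: gained ['M909R', 'E823V', 'L679K'] -> total ['E823V', 'L679K', 'M909R']
At Gamma: gained ['C579D', 'H476I'] -> total ['C579D', 'E823V', 'H476I', 'L679K', 'M909R']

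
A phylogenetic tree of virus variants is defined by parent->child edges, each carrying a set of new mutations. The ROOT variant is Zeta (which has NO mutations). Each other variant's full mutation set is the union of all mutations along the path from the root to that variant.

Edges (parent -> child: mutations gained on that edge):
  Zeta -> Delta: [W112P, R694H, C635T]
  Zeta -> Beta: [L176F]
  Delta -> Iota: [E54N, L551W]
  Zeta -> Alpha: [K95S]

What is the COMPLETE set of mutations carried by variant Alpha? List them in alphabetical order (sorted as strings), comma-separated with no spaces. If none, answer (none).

Answer: K95S

Derivation:
At Zeta: gained [] -> total []
At Alpha: gained ['K95S'] -> total ['K95S']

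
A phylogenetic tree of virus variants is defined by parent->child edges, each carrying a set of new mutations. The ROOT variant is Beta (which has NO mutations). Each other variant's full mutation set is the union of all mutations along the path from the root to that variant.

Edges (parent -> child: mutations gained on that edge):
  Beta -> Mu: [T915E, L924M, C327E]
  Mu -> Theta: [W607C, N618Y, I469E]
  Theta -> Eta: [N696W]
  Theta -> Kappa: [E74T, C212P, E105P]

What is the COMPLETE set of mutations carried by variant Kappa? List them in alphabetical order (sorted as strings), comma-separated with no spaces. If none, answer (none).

At Beta: gained [] -> total []
At Mu: gained ['T915E', 'L924M', 'C327E'] -> total ['C327E', 'L924M', 'T915E']
At Theta: gained ['W607C', 'N618Y', 'I469E'] -> total ['C327E', 'I469E', 'L924M', 'N618Y', 'T915E', 'W607C']
At Kappa: gained ['E74T', 'C212P', 'E105P'] -> total ['C212P', 'C327E', 'E105P', 'E74T', 'I469E', 'L924M', 'N618Y', 'T915E', 'W607C']

Answer: C212P,C327E,E105P,E74T,I469E,L924M,N618Y,T915E,W607C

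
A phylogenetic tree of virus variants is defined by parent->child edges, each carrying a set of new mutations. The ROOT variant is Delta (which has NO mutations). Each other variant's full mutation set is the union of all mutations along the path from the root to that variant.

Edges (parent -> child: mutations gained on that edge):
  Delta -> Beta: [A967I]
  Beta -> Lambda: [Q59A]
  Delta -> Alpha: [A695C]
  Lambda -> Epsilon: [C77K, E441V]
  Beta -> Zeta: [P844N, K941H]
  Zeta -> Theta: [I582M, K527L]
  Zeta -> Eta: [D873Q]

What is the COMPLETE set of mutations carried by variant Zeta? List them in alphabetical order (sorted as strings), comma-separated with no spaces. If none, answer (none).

Answer: A967I,K941H,P844N

Derivation:
At Delta: gained [] -> total []
At Beta: gained ['A967I'] -> total ['A967I']
At Zeta: gained ['P844N', 'K941H'] -> total ['A967I', 'K941H', 'P844N']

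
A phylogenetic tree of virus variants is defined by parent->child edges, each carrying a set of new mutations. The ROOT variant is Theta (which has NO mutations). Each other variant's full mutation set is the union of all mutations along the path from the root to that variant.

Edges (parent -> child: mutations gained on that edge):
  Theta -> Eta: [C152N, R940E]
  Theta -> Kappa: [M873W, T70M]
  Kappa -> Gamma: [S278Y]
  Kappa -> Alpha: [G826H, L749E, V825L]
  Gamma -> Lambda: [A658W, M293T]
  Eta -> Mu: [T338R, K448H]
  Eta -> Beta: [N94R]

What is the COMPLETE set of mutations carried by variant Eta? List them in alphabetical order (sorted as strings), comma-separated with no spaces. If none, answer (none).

At Theta: gained [] -> total []
At Eta: gained ['C152N', 'R940E'] -> total ['C152N', 'R940E']

Answer: C152N,R940E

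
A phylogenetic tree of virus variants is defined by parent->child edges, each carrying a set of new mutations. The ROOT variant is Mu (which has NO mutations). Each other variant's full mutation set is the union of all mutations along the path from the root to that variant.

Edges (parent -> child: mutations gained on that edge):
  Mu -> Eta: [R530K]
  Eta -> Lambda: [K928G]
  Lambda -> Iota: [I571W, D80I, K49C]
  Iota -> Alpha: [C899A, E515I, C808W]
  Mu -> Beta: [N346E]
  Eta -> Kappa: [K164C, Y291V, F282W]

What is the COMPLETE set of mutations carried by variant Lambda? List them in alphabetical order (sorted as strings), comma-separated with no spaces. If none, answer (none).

At Mu: gained [] -> total []
At Eta: gained ['R530K'] -> total ['R530K']
At Lambda: gained ['K928G'] -> total ['K928G', 'R530K']

Answer: K928G,R530K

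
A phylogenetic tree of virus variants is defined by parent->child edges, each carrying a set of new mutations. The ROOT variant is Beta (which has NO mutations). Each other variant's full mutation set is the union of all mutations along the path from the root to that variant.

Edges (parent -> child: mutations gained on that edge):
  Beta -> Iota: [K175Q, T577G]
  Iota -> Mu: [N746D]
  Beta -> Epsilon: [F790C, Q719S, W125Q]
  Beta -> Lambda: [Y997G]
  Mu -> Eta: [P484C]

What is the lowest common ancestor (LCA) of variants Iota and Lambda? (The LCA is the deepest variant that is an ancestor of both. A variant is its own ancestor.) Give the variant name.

Path from root to Iota: Beta -> Iota
  ancestors of Iota: {Beta, Iota}
Path from root to Lambda: Beta -> Lambda
  ancestors of Lambda: {Beta, Lambda}
Common ancestors: {Beta}
Walk up from Lambda: Lambda (not in ancestors of Iota), Beta (in ancestors of Iota)
Deepest common ancestor (LCA) = Beta

Answer: Beta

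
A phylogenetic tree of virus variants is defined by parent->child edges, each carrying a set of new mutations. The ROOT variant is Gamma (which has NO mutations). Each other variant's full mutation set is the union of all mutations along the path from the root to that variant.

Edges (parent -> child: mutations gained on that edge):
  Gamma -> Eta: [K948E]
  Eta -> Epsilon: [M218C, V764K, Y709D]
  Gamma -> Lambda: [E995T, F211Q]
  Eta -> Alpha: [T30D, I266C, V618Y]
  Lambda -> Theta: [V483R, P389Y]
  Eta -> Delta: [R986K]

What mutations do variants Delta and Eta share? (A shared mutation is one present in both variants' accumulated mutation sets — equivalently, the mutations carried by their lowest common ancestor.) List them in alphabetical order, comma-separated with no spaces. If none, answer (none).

Accumulating mutations along path to Delta:
  At Gamma: gained [] -> total []
  At Eta: gained ['K948E'] -> total ['K948E']
  At Delta: gained ['R986K'] -> total ['K948E', 'R986K']
Mutations(Delta) = ['K948E', 'R986K']
Accumulating mutations along path to Eta:
  At Gamma: gained [] -> total []
  At Eta: gained ['K948E'] -> total ['K948E']
Mutations(Eta) = ['K948E']
Intersection: ['K948E', 'R986K'] ∩ ['K948E'] = ['K948E']

Answer: K948E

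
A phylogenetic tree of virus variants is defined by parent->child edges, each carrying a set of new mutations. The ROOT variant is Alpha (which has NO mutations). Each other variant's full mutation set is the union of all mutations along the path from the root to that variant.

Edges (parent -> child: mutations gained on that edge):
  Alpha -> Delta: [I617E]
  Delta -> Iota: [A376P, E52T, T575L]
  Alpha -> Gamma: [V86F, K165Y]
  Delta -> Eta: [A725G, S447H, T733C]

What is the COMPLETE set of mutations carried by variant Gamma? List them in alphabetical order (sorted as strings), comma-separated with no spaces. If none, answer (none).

Answer: K165Y,V86F

Derivation:
At Alpha: gained [] -> total []
At Gamma: gained ['V86F', 'K165Y'] -> total ['K165Y', 'V86F']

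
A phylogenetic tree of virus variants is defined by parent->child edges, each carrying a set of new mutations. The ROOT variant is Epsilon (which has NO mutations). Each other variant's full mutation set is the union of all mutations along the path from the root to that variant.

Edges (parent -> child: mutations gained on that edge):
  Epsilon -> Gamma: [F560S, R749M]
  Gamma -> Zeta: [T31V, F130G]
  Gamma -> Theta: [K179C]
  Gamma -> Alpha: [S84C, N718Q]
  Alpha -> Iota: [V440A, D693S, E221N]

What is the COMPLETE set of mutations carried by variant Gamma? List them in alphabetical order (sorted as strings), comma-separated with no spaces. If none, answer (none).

At Epsilon: gained [] -> total []
At Gamma: gained ['F560S', 'R749M'] -> total ['F560S', 'R749M']

Answer: F560S,R749M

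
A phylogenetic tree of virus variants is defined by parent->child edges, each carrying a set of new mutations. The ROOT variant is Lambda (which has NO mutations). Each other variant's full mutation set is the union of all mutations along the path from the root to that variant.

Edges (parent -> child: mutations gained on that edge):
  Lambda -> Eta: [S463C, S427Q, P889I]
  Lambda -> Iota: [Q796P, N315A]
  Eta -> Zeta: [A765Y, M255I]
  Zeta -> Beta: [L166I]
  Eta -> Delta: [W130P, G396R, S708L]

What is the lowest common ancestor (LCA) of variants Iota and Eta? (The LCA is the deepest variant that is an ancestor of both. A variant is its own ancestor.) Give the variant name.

Path from root to Iota: Lambda -> Iota
  ancestors of Iota: {Lambda, Iota}
Path from root to Eta: Lambda -> Eta
  ancestors of Eta: {Lambda, Eta}
Common ancestors: {Lambda}
Walk up from Eta: Eta (not in ancestors of Iota), Lambda (in ancestors of Iota)
Deepest common ancestor (LCA) = Lambda

Answer: Lambda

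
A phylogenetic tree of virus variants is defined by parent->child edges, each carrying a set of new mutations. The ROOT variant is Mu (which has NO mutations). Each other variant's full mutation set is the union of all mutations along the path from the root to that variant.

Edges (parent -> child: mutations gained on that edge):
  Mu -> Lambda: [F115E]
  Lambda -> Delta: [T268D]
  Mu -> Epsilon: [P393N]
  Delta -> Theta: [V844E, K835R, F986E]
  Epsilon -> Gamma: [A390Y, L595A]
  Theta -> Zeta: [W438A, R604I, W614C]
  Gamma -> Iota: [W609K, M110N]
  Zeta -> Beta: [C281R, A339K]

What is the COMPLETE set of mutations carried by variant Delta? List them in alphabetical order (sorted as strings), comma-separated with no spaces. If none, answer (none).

At Mu: gained [] -> total []
At Lambda: gained ['F115E'] -> total ['F115E']
At Delta: gained ['T268D'] -> total ['F115E', 'T268D']

Answer: F115E,T268D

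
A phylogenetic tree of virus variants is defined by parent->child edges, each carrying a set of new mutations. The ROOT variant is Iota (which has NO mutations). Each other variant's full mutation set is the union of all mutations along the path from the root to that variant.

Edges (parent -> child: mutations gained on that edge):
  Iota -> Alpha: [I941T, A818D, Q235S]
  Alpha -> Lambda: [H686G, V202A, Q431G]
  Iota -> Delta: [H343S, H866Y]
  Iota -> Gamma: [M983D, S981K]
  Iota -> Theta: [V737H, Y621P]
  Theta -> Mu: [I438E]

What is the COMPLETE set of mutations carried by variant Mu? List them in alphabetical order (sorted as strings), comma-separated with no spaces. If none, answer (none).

At Iota: gained [] -> total []
At Theta: gained ['V737H', 'Y621P'] -> total ['V737H', 'Y621P']
At Mu: gained ['I438E'] -> total ['I438E', 'V737H', 'Y621P']

Answer: I438E,V737H,Y621P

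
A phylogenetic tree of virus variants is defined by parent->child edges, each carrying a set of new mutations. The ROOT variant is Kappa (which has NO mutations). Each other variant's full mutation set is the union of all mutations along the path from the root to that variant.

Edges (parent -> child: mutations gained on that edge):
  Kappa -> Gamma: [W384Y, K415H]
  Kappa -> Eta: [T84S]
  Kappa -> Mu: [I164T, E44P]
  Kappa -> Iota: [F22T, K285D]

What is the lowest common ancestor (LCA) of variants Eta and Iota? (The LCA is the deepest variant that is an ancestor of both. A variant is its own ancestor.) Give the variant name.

Path from root to Eta: Kappa -> Eta
  ancestors of Eta: {Kappa, Eta}
Path from root to Iota: Kappa -> Iota
  ancestors of Iota: {Kappa, Iota}
Common ancestors: {Kappa}
Walk up from Iota: Iota (not in ancestors of Eta), Kappa (in ancestors of Eta)
Deepest common ancestor (LCA) = Kappa

Answer: Kappa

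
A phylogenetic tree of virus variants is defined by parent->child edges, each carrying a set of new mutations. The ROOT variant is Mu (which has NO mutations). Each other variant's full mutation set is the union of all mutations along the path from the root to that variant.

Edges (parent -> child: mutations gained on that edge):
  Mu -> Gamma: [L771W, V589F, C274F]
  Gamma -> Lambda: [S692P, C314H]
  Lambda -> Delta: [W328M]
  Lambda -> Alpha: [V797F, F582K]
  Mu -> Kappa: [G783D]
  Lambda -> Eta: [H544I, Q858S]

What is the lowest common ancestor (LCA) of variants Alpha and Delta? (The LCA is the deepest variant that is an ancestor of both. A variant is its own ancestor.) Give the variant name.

Answer: Lambda

Derivation:
Path from root to Alpha: Mu -> Gamma -> Lambda -> Alpha
  ancestors of Alpha: {Mu, Gamma, Lambda, Alpha}
Path from root to Delta: Mu -> Gamma -> Lambda -> Delta
  ancestors of Delta: {Mu, Gamma, Lambda, Delta}
Common ancestors: {Mu, Gamma, Lambda}
Walk up from Delta: Delta (not in ancestors of Alpha), Lambda (in ancestors of Alpha), Gamma (in ancestors of Alpha), Mu (in ancestors of Alpha)
Deepest common ancestor (LCA) = Lambda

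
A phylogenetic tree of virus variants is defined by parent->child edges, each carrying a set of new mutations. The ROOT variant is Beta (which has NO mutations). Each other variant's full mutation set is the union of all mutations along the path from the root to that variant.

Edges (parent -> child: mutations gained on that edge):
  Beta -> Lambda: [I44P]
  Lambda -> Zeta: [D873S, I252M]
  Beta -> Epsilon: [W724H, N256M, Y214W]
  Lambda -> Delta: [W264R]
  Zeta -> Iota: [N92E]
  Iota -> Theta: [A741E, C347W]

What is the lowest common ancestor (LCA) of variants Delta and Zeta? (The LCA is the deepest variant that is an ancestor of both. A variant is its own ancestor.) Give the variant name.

Path from root to Delta: Beta -> Lambda -> Delta
  ancestors of Delta: {Beta, Lambda, Delta}
Path from root to Zeta: Beta -> Lambda -> Zeta
  ancestors of Zeta: {Beta, Lambda, Zeta}
Common ancestors: {Beta, Lambda}
Walk up from Zeta: Zeta (not in ancestors of Delta), Lambda (in ancestors of Delta), Beta (in ancestors of Delta)
Deepest common ancestor (LCA) = Lambda

Answer: Lambda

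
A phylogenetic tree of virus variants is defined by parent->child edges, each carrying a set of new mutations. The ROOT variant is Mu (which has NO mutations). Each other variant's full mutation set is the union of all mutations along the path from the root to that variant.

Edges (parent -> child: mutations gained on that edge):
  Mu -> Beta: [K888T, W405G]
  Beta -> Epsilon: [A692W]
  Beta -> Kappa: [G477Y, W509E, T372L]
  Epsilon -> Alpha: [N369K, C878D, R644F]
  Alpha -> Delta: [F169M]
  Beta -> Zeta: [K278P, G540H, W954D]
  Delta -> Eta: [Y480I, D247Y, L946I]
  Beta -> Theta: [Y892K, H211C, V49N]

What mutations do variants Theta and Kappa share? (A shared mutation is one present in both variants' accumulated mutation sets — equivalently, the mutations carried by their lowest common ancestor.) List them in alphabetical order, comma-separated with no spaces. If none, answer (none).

Answer: K888T,W405G

Derivation:
Accumulating mutations along path to Theta:
  At Mu: gained [] -> total []
  At Beta: gained ['K888T', 'W405G'] -> total ['K888T', 'W405G']
  At Theta: gained ['Y892K', 'H211C', 'V49N'] -> total ['H211C', 'K888T', 'V49N', 'W405G', 'Y892K']
Mutations(Theta) = ['H211C', 'K888T', 'V49N', 'W405G', 'Y892K']
Accumulating mutations along path to Kappa:
  At Mu: gained [] -> total []
  At Beta: gained ['K888T', 'W405G'] -> total ['K888T', 'W405G']
  At Kappa: gained ['G477Y', 'W509E', 'T372L'] -> total ['G477Y', 'K888T', 'T372L', 'W405G', 'W509E']
Mutations(Kappa) = ['G477Y', 'K888T', 'T372L', 'W405G', 'W509E']
Intersection: ['H211C', 'K888T', 'V49N', 'W405G', 'Y892K'] ∩ ['G477Y', 'K888T', 'T372L', 'W405G', 'W509E'] = ['K888T', 'W405G']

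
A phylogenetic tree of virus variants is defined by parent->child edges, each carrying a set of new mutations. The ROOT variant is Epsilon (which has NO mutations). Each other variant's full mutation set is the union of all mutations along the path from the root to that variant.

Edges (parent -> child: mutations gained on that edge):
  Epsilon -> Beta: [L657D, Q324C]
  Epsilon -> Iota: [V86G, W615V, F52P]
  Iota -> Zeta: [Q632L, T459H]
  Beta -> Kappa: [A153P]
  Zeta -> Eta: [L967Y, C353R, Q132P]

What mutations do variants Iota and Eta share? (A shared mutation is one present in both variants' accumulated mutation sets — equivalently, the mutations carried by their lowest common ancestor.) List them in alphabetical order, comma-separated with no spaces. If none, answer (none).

Accumulating mutations along path to Iota:
  At Epsilon: gained [] -> total []
  At Iota: gained ['V86G', 'W615V', 'F52P'] -> total ['F52P', 'V86G', 'W615V']
Mutations(Iota) = ['F52P', 'V86G', 'W615V']
Accumulating mutations along path to Eta:
  At Epsilon: gained [] -> total []
  At Iota: gained ['V86G', 'W615V', 'F52P'] -> total ['F52P', 'V86G', 'W615V']
  At Zeta: gained ['Q632L', 'T459H'] -> total ['F52P', 'Q632L', 'T459H', 'V86G', 'W615V']
  At Eta: gained ['L967Y', 'C353R', 'Q132P'] -> total ['C353R', 'F52P', 'L967Y', 'Q132P', 'Q632L', 'T459H', 'V86G', 'W615V']
Mutations(Eta) = ['C353R', 'F52P', 'L967Y', 'Q132P', 'Q632L', 'T459H', 'V86G', 'W615V']
Intersection: ['F52P', 'V86G', 'W615V'] ∩ ['C353R', 'F52P', 'L967Y', 'Q132P', 'Q632L', 'T459H', 'V86G', 'W615V'] = ['F52P', 'V86G', 'W615V']

Answer: F52P,V86G,W615V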